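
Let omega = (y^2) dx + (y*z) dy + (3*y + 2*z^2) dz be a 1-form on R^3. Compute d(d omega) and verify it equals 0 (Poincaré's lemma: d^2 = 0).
d(d omega) = 0

Step 1: d omega = sum_{i<j} (∂f_j/∂x_i - ∂f_i/∂x_j) dx_i ∧ dx_j:
  coeff of dx ∧ dy: -2*y
  coeff of dx ∧ dz: 0
  coeff of dy ∧ dz: 3 - y
Step 2: Apply d again to each 2-form coefficient. The only possible 3-form in R^3 is dx ∧ dy ∧ dz, with coefficient
  ∂(coeff of dy∧dz)/∂x - ∂(coeff of dx∧dz)/∂y + ∂(coeff of dx∧dy)/∂z
  = ∂/∂x (3 - y) - ∂/∂y (0) + ∂/∂z (-2*y).
Each of these terms simplifies to sums of mixed partials that cancel in pairs. The result is 0 (by equality of mixed partials for smooth functions — Schwarz / Clairaut).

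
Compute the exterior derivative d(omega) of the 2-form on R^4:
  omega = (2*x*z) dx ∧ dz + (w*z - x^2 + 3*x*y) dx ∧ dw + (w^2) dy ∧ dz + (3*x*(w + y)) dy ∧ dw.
d(omega) = (3*w - 3*x + 3*y) dx ∧ dy ∧ dw + (-w) dx ∧ dz ∧ dw + (2*w) dy ∧ dz ∧ dw

For a 2-form omega = sum_{i<j} g_{ij} dx_i ∧ dx_j, the exterior derivative is
  d(omega) = sum_{i<j} d(g_{ij}) ∧ dx_i ∧ dx_j = sum_{i<j, k} (∂g_{ij}/∂x_k) dx_k ∧ dx_i ∧ dx_j.
Expand each term, using dx_k ∧ dx_i ∧ dx_j = sgn(permutation) dx_{(a)} ∧ dx_{(b)} ∧ dx_{(c)} with (a < b < c) sorted:
  d(w*z - x^2 + 3*x*y) includes (∂/∂y)(w*z - x^2 + 3*x*y) dy = (3*x) dy, which multiplied by dx ∧ dw gives (-3*x) dx ∧ dy ∧ dw
  d(w*z - x^2 + 3*x*y) includes (∂/∂z)(w*z - x^2 + 3*x*y) dz = (w) dz, which multiplied by dx ∧ dw gives (-w) dx ∧ dz ∧ dw
  d(w^2) includes (∂/∂w)(w^2) dw = (2*w) dw, which multiplied by dy ∧ dz gives (2*w) dy ∧ dz ∧ dw
  d(3*x*(w + y)) includes (∂/∂x)(3*x*(w + y)) dx = (3*w + 3*y) dx, which multiplied by dy ∧ dw gives (3*w + 3*y) dx ∧ dy ∧ dw
Collecting like 3-forms: d(omega) = (3*w - 3*x + 3*y) dx ∧ dy ∧ dw + (-w) dx ∧ dz ∧ dw + (2*w) dy ∧ dz ∧ dw.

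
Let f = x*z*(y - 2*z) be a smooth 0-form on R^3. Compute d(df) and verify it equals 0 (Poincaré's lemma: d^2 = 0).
d(df) = 0

Step 1: df = sum_i (∂f/∂x_i) dx_i = (z*(y - 2*z)) dx + (x*z) dy + (x*(y - 4*z)) dz.
Step 2: Apply d again. Using the 1-form formula, the coefficient of dx ∧ dy in d(df) is ∂^2 f/∂x ∂y - ∂^2 f/∂y ∂x = (z) - (z) = 0 (equality of mixed partials for smooth f).
Similarly for dx ∧ dz and dy ∧ dz — all coefficients vanish. So d(df) = 0.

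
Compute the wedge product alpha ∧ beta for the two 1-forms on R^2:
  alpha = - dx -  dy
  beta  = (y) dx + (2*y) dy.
alpha ∧ beta = (-y) dx ∧ dy

Distribute the wedge, using dx_i ∧ dx_j = -dx_j ∧ dx_i and dx_i ∧ dx_i = 0. For each pair (i, j) with i < j, the coefficient of dx_i ∧ dx_j in alpha ∧ beta is (alpha_i * beta_j - alpha_j * beta_i). Collecting: alpha ∧ beta = (-y) dx ∧ dy.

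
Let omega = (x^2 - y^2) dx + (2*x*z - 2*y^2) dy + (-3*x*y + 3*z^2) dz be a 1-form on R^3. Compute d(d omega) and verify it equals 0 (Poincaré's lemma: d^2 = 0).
d(d omega) = 0

Step 1: d omega = sum_{i<j} (∂f_j/∂x_i - ∂f_i/∂x_j) dx_i ∧ dx_j:
  coeff of dx ∧ dy: 2*y + 2*z
  coeff of dx ∧ dz: -3*y
  coeff of dy ∧ dz: -5*x
Step 2: Apply d again to each 2-form coefficient. The only possible 3-form in R^3 is dx ∧ dy ∧ dz, with coefficient
  ∂(coeff of dy∧dz)/∂x - ∂(coeff of dx∧dz)/∂y + ∂(coeff of dx∧dy)/∂z
  = ∂/∂x (-5*x) - ∂/∂y (-3*y) + ∂/∂z (2*y + 2*z).
Each of these terms simplifies to sums of mixed partials that cancel in pairs. The result is 0 (by equality of mixed partials for smooth functions — Schwarz / Clairaut).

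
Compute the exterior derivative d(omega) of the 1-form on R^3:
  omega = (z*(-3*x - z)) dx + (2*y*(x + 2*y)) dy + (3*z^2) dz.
d(omega) = (2*y) dx ∧ dy + (3*x + 2*z) dx ∧ dz

For a 1-form omega = sum_i f_i dx_i, the exterior derivative is
  d(omega) = sum_{i < j} (∂f_j/∂x_i - ∂f_i/∂x_j) dx_i ∧ dx_j.
  coefficient of dx ∧ dy: ∂f_2/∂x - ∂f_1/∂y = ∂(2*y*(x + 2*y))/∂x - ∂(z*(-3*x - z))/∂y = 2*y
  coefficient of dx ∧ dz: ∂f_3/∂x - ∂f_1/∂z = ∂(3*z^2)/∂x - ∂(z*(-3*x - z))/∂z = 3*x + 2*z
Assembling: d(omega) = (2*y) dx ∧ dy + (3*x + 2*z) dx ∧ dz.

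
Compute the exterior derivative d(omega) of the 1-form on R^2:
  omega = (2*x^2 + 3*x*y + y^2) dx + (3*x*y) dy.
d(omega) = (-3*x + y) dx ∧ dy

For a 1-form omega = sum_i f_i dx_i, the exterior derivative is
  d(omega) = sum_{i < j} (∂f_j/∂x_i - ∂f_i/∂x_j) dx_i ∧ dx_j.
  coefficient of dx ∧ dy: ∂f_2/∂x - ∂f_1/∂y = ∂(3*x*y)/∂x - ∂(2*x^2 + 3*x*y + y^2)/∂y = -3*x + y
Assembling: d(omega) = (-3*x + y) dx ∧ dy.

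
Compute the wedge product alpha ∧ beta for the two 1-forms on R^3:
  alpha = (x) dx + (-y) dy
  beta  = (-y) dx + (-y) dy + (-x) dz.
alpha ∧ beta = (-y*(x + y)) dx ∧ dy + (-x^2) dx ∧ dz + (x*y) dy ∧ dz

Distribute the wedge, using dx_i ∧ dx_j = -dx_j ∧ dx_i and dx_i ∧ dx_i = 0. For each pair (i, j) with i < j, the coefficient of dx_i ∧ dx_j in alpha ∧ beta is (alpha_i * beta_j - alpha_j * beta_i). Collecting: alpha ∧ beta = (-y*(x + y)) dx ∧ dy + (-x^2) dx ∧ dz + (x*y) dy ∧ dz.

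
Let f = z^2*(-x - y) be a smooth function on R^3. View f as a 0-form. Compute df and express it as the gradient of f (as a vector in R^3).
df = (-z^2) dx + (-z^2) dy + (2*z*(-x - y)) dz; grad f = (-z^2, -z^2, 2*z*(-x - y))

For a 0-form f, d f = (∂f/∂x) dx + (∂f/∂y) dy + (∂f/∂z) dz. The components of the vector representation are exactly the entries of grad f in Cartesian coordinates:
  ∂f/∂x = -z^2
  ∂f/∂y = -z^2
  ∂f/∂z = 2*z*(-x - y).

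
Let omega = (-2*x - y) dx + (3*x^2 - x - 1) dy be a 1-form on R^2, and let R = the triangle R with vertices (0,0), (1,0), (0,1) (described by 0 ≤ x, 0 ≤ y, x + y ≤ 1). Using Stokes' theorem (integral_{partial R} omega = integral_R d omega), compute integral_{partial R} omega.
integral_(partial R) omega = 1

Stokes: integral_partial_R omega = integral_R d omega with d omega = (∂Q/∂x - ∂P/∂y) dx ∧ dy.
  ∂Q/∂x = 6*x - 1
  ∂P/∂y = -1
  integrand = ∂Q/∂x - ∂P/∂y = 6*x.
Integrating over R: integral_0^1 integral_0^{1-x} (6*x) dy dx = 1.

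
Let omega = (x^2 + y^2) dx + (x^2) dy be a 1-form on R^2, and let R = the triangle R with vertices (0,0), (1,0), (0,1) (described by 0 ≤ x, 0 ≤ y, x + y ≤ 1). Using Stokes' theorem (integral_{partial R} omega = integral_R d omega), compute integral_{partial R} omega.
integral_(partial R) omega = 0

Stokes: integral_partial_R omega = integral_R d omega with d omega = (∂Q/∂x - ∂P/∂y) dx ∧ dy.
  ∂Q/∂x = 2*x
  ∂P/∂y = 2*y
  integrand = ∂Q/∂x - ∂P/∂y = 2*x - 2*y.
Integrating over R: integral_0^1 integral_0^{1-x} (2*x - 2*y) dy dx = 0.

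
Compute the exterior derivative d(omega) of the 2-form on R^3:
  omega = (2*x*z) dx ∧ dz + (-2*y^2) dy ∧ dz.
d(omega) = 0

For a 2-form omega = sum_{i<j} g_{ij} dx_i ∧ dx_j, the exterior derivative is
  d(omega) = sum_{i<j} d(g_{ij}) ∧ dx_i ∧ dx_j = sum_{i<j, k} (∂g_{ij}/∂x_k) dx_k ∧ dx_i ∧ dx_j.
Expand each term, using dx_k ∧ dx_i ∧ dx_j = sgn(permutation) dx_{(a)} ∧ dx_{(b)} ∧ dx_{(c)} with (a < b < c) sorted:

Collecting like 3-forms: d(omega) = 0.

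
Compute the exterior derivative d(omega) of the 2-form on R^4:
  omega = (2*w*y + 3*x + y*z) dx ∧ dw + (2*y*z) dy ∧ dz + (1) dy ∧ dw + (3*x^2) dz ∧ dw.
d(omega) = (-2*w - z) dx ∧ dy ∧ dw + (6*x - y) dx ∧ dz ∧ dw

For a 2-form omega = sum_{i<j} g_{ij} dx_i ∧ dx_j, the exterior derivative is
  d(omega) = sum_{i<j} d(g_{ij}) ∧ dx_i ∧ dx_j = sum_{i<j, k} (∂g_{ij}/∂x_k) dx_k ∧ dx_i ∧ dx_j.
Expand each term, using dx_k ∧ dx_i ∧ dx_j = sgn(permutation) dx_{(a)} ∧ dx_{(b)} ∧ dx_{(c)} with (a < b < c) sorted:
  d(2*w*y + 3*x + y*z) includes (∂/∂y)(2*w*y + 3*x + y*z) dy = (2*w + z) dy, which multiplied by dx ∧ dw gives (-2*w - z) dx ∧ dy ∧ dw
  d(2*w*y + 3*x + y*z) includes (∂/∂z)(2*w*y + 3*x + y*z) dz = (y) dz, which multiplied by dx ∧ dw gives (-y) dx ∧ dz ∧ dw
  d(3*x^2) includes (∂/∂x)(3*x^2) dx = (6*x) dx, which multiplied by dz ∧ dw gives (6*x) dx ∧ dz ∧ dw
Collecting like 3-forms: d(omega) = (-2*w - z) dx ∧ dy ∧ dw + (6*x - y) dx ∧ dz ∧ dw.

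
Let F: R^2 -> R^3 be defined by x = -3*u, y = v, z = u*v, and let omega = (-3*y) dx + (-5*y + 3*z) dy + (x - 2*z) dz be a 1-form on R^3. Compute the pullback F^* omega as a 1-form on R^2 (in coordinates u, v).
F^* omega = (v*(-2*u*v - 3*u + 9)) du + (-2*u^2*v - 3*u^2 + 3*u*v - 5*v) dv

Using F^*(f dg) = (f ∘ F) d(g ∘ F), substitute each coordinate x_i by F_i(u, v) in f_i, and replace dx_i by d F_i = (∂F_i/∂u) du + (∂F_i/∂v) dv.
  For the x component: f_1(F) = -3*v; d F_1 = (-3) du + (0) dv
  For the y component: f_2(F) = v*(3*u - 5); d F_2 = (0) du + (1) dv
  For the z component: f_3(F) = u*(-2*v - 3); d F_3 = (v) du + (u) dv
Combining and collecting du, dv coefficients:
  coeff of du: v*(-2*u*v - 3*u + 9)
  coeff of dv: -2*u^2*v - 3*u^2 + 3*u*v - 5*v
F^* omega = (v*(-2*u*v - 3*u + 9)) du + (-2*u^2*v - 3*u^2 + 3*u*v - 5*v) dv.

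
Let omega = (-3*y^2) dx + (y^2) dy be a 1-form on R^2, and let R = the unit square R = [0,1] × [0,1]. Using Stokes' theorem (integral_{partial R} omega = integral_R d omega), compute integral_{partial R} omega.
integral_(partial R) omega = 3

Stokes: integral_partial_R omega = integral_R d omega with d omega = (∂Q/∂x - ∂P/∂y) dx ∧ dy.
  ∂Q/∂x = 0
  ∂P/∂y = -6*y
  integrand = ∂Q/∂x - ∂P/∂y = 6*y.
Integrating over R: integral_0^1 integral_0^1 (6*y) dx dy = 3.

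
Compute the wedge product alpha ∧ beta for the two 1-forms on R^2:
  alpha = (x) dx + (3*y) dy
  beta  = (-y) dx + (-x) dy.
alpha ∧ beta = (-x^2 + 3*y^2) dx ∧ dy

Distribute the wedge, using dx_i ∧ dx_j = -dx_j ∧ dx_i and dx_i ∧ dx_i = 0. For each pair (i, j) with i < j, the coefficient of dx_i ∧ dx_j in alpha ∧ beta is (alpha_i * beta_j - alpha_j * beta_i). Collecting: alpha ∧ beta = (-x^2 + 3*y^2) dx ∧ dy.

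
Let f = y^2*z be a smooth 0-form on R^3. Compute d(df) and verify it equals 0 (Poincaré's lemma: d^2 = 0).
d(df) = 0

Step 1: df = sum_i (∂f/∂x_i) dx_i = (0) dx + (2*y*z) dy + (y^2) dz.
Step 2: Apply d again. Using the 1-form formula, the coefficient of dx ∧ dy in d(df) is ∂^2 f/∂x ∂y - ∂^2 f/∂y ∂x = (0) - (0) = 0 (equality of mixed partials for smooth f).
Similarly for dx ∧ dz and dy ∧ dz — all coefficients vanish. So d(df) = 0.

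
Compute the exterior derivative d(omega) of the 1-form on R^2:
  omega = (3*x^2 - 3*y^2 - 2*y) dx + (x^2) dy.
d(omega) = (2*x + 6*y + 2) dx ∧ dy

For a 1-form omega = sum_i f_i dx_i, the exterior derivative is
  d(omega) = sum_{i < j} (∂f_j/∂x_i - ∂f_i/∂x_j) dx_i ∧ dx_j.
  coefficient of dx ∧ dy: ∂f_2/∂x - ∂f_1/∂y = ∂(x^2)/∂x - ∂(3*x^2 - 3*y^2 - 2*y)/∂y = 2*x + 6*y + 2
Assembling: d(omega) = (2*x + 6*y + 2) dx ∧ dy.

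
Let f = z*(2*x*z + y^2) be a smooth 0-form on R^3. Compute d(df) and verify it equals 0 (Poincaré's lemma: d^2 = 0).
d(df) = 0

Step 1: df = sum_i (∂f/∂x_i) dx_i = (2*z^2) dx + (2*y*z) dy + (4*x*z + y^2) dz.
Step 2: Apply d again. Using the 1-form formula, the coefficient of dx ∧ dy in d(df) is ∂^2 f/∂x ∂y - ∂^2 f/∂y ∂x = (0) - (0) = 0 (equality of mixed partials for smooth f).
Similarly for dx ∧ dz and dy ∧ dz — all coefficients vanish. So d(df) = 0.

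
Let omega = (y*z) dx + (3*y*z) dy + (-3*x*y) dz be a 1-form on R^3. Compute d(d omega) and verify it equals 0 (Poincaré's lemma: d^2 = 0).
d(d omega) = 0

Step 1: d omega = sum_{i<j} (∂f_j/∂x_i - ∂f_i/∂x_j) dx_i ∧ dx_j:
  coeff of dx ∧ dy: -z
  coeff of dx ∧ dz: -4*y
  coeff of dy ∧ dz: -3*x - 3*y
Step 2: Apply d again to each 2-form coefficient. The only possible 3-form in R^3 is dx ∧ dy ∧ dz, with coefficient
  ∂(coeff of dy∧dz)/∂x - ∂(coeff of dx∧dz)/∂y + ∂(coeff of dx∧dy)/∂z
  = ∂/∂x (-3*x - 3*y) - ∂/∂y (-4*y) + ∂/∂z (-z).
Each of these terms simplifies to sums of mixed partials that cancel in pairs. The result is 0 (by equality of mixed partials for smooth functions — Schwarz / Clairaut).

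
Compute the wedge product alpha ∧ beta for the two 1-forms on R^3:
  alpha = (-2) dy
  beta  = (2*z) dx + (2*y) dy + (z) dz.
alpha ∧ beta = (4*z) dx ∧ dy + (-2*z) dy ∧ dz

Distribute the wedge, using dx_i ∧ dx_j = -dx_j ∧ dx_i and dx_i ∧ dx_i = 0. For each pair (i, j) with i < j, the coefficient of dx_i ∧ dx_j in alpha ∧ beta is (alpha_i * beta_j - alpha_j * beta_i). Collecting: alpha ∧ beta = (4*z) dx ∧ dy + (-2*z) dy ∧ dz.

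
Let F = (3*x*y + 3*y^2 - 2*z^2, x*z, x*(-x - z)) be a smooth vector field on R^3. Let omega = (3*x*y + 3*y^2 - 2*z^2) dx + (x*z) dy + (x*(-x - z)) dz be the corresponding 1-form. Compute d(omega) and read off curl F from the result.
d(omega) = (-x) dy ∧ dz + (2*x - 3*z) dz ∧ dx + (-3*x - 6*y + z) dx ∧ dy; curl F = (-x, 2*x - 3*z, -3*x - 6*y + z)

d omega = sum_{i<j} (∂f_j/∂x_i - ∂f_i/∂x_j) dx_i ∧ dx_j. Under the identification (dy ∧ dz, dz ∧ dx, dx ∧ dy) ↔ (e_x, e_y, e_z), the coefficients are exactly the components of curl F. Compute:
  ∂R/∂y - ∂Q/∂z = (0) - (x) = -x
  ∂P/∂z - ∂R/∂x = (-4*z) - (-2*x - z) = 2*x - 3*z
  ∂Q/∂x - ∂P/∂y = (z) - (3*x + 6*y) = -3*x - 6*y + z.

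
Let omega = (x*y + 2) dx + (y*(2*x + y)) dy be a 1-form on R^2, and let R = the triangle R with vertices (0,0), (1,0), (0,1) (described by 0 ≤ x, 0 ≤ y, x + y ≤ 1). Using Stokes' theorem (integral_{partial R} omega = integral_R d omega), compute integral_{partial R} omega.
integral_(partial R) omega = 1/6

Stokes: integral_partial_R omega = integral_R d omega with d omega = (∂Q/∂x - ∂P/∂y) dx ∧ dy.
  ∂Q/∂x = 2*y
  ∂P/∂y = x
  integrand = ∂Q/∂x - ∂P/∂y = -x + 2*y.
Integrating over R: integral_0^1 integral_0^{1-x} (-x + 2*y) dy dx = 1/6.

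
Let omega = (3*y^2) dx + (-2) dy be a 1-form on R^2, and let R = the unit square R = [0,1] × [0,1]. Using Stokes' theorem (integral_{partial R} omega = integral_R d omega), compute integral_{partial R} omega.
integral_(partial R) omega = -3

Stokes: integral_partial_R omega = integral_R d omega with d omega = (∂Q/∂x - ∂P/∂y) dx ∧ dy.
  ∂Q/∂x = 0
  ∂P/∂y = 6*y
  integrand = ∂Q/∂x - ∂P/∂y = -6*y.
Integrating over R: integral_0^1 integral_0^1 (-6*y) dx dy = -3.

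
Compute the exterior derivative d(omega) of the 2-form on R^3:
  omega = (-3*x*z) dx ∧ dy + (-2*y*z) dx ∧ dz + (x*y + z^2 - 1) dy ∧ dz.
d(omega) = (-3*x + y + 2*z) dx ∧ dy ∧ dz

For a 2-form omega = sum_{i<j} g_{ij} dx_i ∧ dx_j, the exterior derivative is
  d(omega) = sum_{i<j} d(g_{ij}) ∧ dx_i ∧ dx_j = sum_{i<j, k} (∂g_{ij}/∂x_k) dx_k ∧ dx_i ∧ dx_j.
Expand each term, using dx_k ∧ dx_i ∧ dx_j = sgn(permutation) dx_{(a)} ∧ dx_{(b)} ∧ dx_{(c)} with (a < b < c) sorted:
  d(-3*x*z) includes (∂/∂z)(-3*x*z) dz = (-3*x) dz, which multiplied by dx ∧ dy gives (-3*x) dx ∧ dy ∧ dz
  d(-2*y*z) includes (∂/∂y)(-2*y*z) dy = (-2*z) dy, which multiplied by dx ∧ dz gives (2*z) dx ∧ dy ∧ dz
  d(x*y + z^2 - 1) includes (∂/∂x)(x*y + z^2 - 1) dx = (y) dx, which multiplied by dy ∧ dz gives (y) dx ∧ dy ∧ dz
Collecting like 3-forms: d(omega) = (-3*x + y + 2*z) dx ∧ dy ∧ dz.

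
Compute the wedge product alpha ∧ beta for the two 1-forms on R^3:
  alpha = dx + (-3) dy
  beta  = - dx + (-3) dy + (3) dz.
alpha ∧ beta = (-6) dx ∧ dy + (3) dx ∧ dz + (-9) dy ∧ dz

Distribute the wedge, using dx_i ∧ dx_j = -dx_j ∧ dx_i and dx_i ∧ dx_i = 0. For each pair (i, j) with i < j, the coefficient of dx_i ∧ dx_j in alpha ∧ beta is (alpha_i * beta_j - alpha_j * beta_i). Collecting: alpha ∧ beta = (-6) dx ∧ dy + (3) dx ∧ dz + (-9) dy ∧ dz.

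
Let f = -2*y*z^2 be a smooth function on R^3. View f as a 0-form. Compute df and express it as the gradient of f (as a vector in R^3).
df = (0) dx + (-2*z^2) dy + (-4*y*z) dz; grad f = (0, -2*z^2, -4*y*z)

For a 0-form f, d f = (∂f/∂x) dx + (∂f/∂y) dy + (∂f/∂z) dz. The components of the vector representation are exactly the entries of grad f in Cartesian coordinates:
  ∂f/∂x = 0
  ∂f/∂y = -2*z^2
  ∂f/∂z = -4*y*z.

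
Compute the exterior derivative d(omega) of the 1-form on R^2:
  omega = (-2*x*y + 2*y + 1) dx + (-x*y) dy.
d(omega) = (2*x - y - 2) dx ∧ dy

For a 1-form omega = sum_i f_i dx_i, the exterior derivative is
  d(omega) = sum_{i < j} (∂f_j/∂x_i - ∂f_i/∂x_j) dx_i ∧ dx_j.
  coefficient of dx ∧ dy: ∂f_2/∂x - ∂f_1/∂y = ∂(-x*y)/∂x - ∂(-2*x*y + 2*y + 1)/∂y = 2*x - y - 2
Assembling: d(omega) = (2*x - y - 2) dx ∧ dy.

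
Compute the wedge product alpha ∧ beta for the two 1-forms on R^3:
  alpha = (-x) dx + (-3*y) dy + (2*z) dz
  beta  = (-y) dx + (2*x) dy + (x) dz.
alpha ∧ beta = (-2*x^2 - 3*y^2) dx ∧ dy + (-x^2 + 2*y*z) dx ∧ dz + (-x*(3*y + 4*z)) dy ∧ dz

Distribute the wedge, using dx_i ∧ dx_j = -dx_j ∧ dx_i and dx_i ∧ dx_i = 0. For each pair (i, j) with i < j, the coefficient of dx_i ∧ dx_j in alpha ∧ beta is (alpha_i * beta_j - alpha_j * beta_i). Collecting: alpha ∧ beta = (-2*x^2 - 3*y^2) dx ∧ dy + (-x^2 + 2*y*z) dx ∧ dz + (-x*(3*y + 4*z)) dy ∧ dz.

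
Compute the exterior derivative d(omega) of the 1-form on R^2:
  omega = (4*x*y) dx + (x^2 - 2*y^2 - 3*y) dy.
d(omega) = (-2*x) dx ∧ dy

For a 1-form omega = sum_i f_i dx_i, the exterior derivative is
  d(omega) = sum_{i < j} (∂f_j/∂x_i - ∂f_i/∂x_j) dx_i ∧ dx_j.
  coefficient of dx ∧ dy: ∂f_2/∂x - ∂f_1/∂y = ∂(x^2 - 2*y^2 - 3*y)/∂x - ∂(4*x*y)/∂y = -2*x
Assembling: d(omega) = (-2*x) dx ∧ dy.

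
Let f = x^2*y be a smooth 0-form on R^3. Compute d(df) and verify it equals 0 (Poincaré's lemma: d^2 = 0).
d(df) = 0

Step 1: df = sum_i (∂f/∂x_i) dx_i = (2*x*y) dx + (x^2) dy + (0) dz.
Step 2: Apply d again. Using the 1-form formula, the coefficient of dx ∧ dy in d(df) is ∂^2 f/∂x ∂y - ∂^2 f/∂y ∂x = (2*x) - (2*x) = 0 (equality of mixed partials for smooth f).
Similarly for dx ∧ dz and dy ∧ dz — all coefficients vanish. So d(df) = 0.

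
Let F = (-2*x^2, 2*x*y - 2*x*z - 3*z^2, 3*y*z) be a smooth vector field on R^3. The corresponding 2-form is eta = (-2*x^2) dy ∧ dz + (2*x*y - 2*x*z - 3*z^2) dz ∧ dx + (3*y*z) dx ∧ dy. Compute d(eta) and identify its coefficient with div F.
d(eta) = (-2*x + 3*y) dx ∧ dy ∧ dz; div F = -2*x + 3*y

For a 2-form in R^3 of the form above, applying d gives a 3-form with coefficient ∂P/∂x + ∂Q/∂y + ∂R/∂z:
  ∂P/∂x = -4*x
  ∂Q/∂y = 2*x
  ∂R/∂z = 3*y
Sum = -2*x + 3*y, which is exactly div F.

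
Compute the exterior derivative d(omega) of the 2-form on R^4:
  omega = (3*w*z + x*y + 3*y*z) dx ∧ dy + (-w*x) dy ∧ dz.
d(omega) = (2*w + 3*y) dx ∧ dy ∧ dz + (3*z) dx ∧ dy ∧ dw + (-x) dy ∧ dz ∧ dw

For a 2-form omega = sum_{i<j} g_{ij} dx_i ∧ dx_j, the exterior derivative is
  d(omega) = sum_{i<j} d(g_{ij}) ∧ dx_i ∧ dx_j = sum_{i<j, k} (∂g_{ij}/∂x_k) dx_k ∧ dx_i ∧ dx_j.
Expand each term, using dx_k ∧ dx_i ∧ dx_j = sgn(permutation) dx_{(a)} ∧ dx_{(b)} ∧ dx_{(c)} with (a < b < c) sorted:
  d(3*w*z + x*y + 3*y*z) includes (∂/∂z)(3*w*z + x*y + 3*y*z) dz = (3*w + 3*y) dz, which multiplied by dx ∧ dy gives (3*w + 3*y) dx ∧ dy ∧ dz
  d(3*w*z + x*y + 3*y*z) includes (∂/∂w)(3*w*z + x*y + 3*y*z) dw = (3*z) dw, which multiplied by dx ∧ dy gives (3*z) dx ∧ dy ∧ dw
  d(-w*x) includes (∂/∂x)(-w*x) dx = (-w) dx, which multiplied by dy ∧ dz gives (-w) dx ∧ dy ∧ dz
  d(-w*x) includes (∂/∂w)(-w*x) dw = (-x) dw, which multiplied by dy ∧ dz gives (-x) dy ∧ dz ∧ dw
Collecting like 3-forms: d(omega) = (2*w + 3*y) dx ∧ dy ∧ dz + (3*z) dx ∧ dy ∧ dw + (-x) dy ∧ dz ∧ dw.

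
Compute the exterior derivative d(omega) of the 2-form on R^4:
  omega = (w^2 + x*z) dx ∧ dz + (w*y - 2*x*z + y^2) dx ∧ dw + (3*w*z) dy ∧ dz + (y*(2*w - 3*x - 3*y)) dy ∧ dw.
d(omega) = (2*w + 2*x) dx ∧ dz ∧ dw + (-w - 5*y) dx ∧ dy ∧ dw + (3*z) dy ∧ dz ∧ dw

For a 2-form omega = sum_{i<j} g_{ij} dx_i ∧ dx_j, the exterior derivative is
  d(omega) = sum_{i<j} d(g_{ij}) ∧ dx_i ∧ dx_j = sum_{i<j, k} (∂g_{ij}/∂x_k) dx_k ∧ dx_i ∧ dx_j.
Expand each term, using dx_k ∧ dx_i ∧ dx_j = sgn(permutation) dx_{(a)} ∧ dx_{(b)} ∧ dx_{(c)} with (a < b < c) sorted:
  d(w^2 + x*z) includes (∂/∂w)(w^2 + x*z) dw = (2*w) dw, which multiplied by dx ∧ dz gives (2*w) dx ∧ dz ∧ dw
  d(w*y - 2*x*z + y^2) includes (∂/∂y)(w*y - 2*x*z + y^2) dy = (w + 2*y) dy, which multiplied by dx ∧ dw gives (-w - 2*y) dx ∧ dy ∧ dw
  d(w*y - 2*x*z + y^2) includes (∂/∂z)(w*y - 2*x*z + y^2) dz = (-2*x) dz, which multiplied by dx ∧ dw gives (2*x) dx ∧ dz ∧ dw
  d(3*w*z) includes (∂/∂w)(3*w*z) dw = (3*z) dw, which multiplied by dy ∧ dz gives (3*z) dy ∧ dz ∧ dw
  d(y*(2*w - 3*x - 3*y)) includes (∂/∂x)(y*(2*w - 3*x - 3*y)) dx = (-3*y) dx, which multiplied by dy ∧ dw gives (-3*y) dx ∧ dy ∧ dw
Collecting like 3-forms: d(omega) = (2*w + 2*x) dx ∧ dz ∧ dw + (-w - 5*y) dx ∧ dy ∧ dw + (3*z) dy ∧ dz ∧ dw.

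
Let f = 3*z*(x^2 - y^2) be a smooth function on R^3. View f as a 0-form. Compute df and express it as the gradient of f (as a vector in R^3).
df = (6*x*z) dx + (-6*y*z) dy + (3*x^2 - 3*y^2) dz; grad f = (6*x*z, -6*y*z, 3*x^2 - 3*y^2)

For a 0-form f, d f = (∂f/∂x) dx + (∂f/∂y) dy + (∂f/∂z) dz. The components of the vector representation are exactly the entries of grad f in Cartesian coordinates:
  ∂f/∂x = 6*x*z
  ∂f/∂y = -6*y*z
  ∂f/∂z = 3*x^2 - 3*y^2.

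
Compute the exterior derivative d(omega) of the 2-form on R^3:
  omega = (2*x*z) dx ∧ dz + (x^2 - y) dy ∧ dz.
d(omega) = (2*x) dx ∧ dy ∧ dz

For a 2-form omega = sum_{i<j} g_{ij} dx_i ∧ dx_j, the exterior derivative is
  d(omega) = sum_{i<j} d(g_{ij}) ∧ dx_i ∧ dx_j = sum_{i<j, k} (∂g_{ij}/∂x_k) dx_k ∧ dx_i ∧ dx_j.
Expand each term, using dx_k ∧ dx_i ∧ dx_j = sgn(permutation) dx_{(a)} ∧ dx_{(b)} ∧ dx_{(c)} with (a < b < c) sorted:
  d(x^2 - y) includes (∂/∂x)(x^2 - y) dx = (2*x) dx, which multiplied by dy ∧ dz gives (2*x) dx ∧ dy ∧ dz
Collecting like 3-forms: d(omega) = (2*x) dx ∧ dy ∧ dz.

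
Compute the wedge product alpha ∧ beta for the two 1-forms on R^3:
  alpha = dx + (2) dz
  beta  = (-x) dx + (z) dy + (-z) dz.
alpha ∧ beta = (z) dx ∧ dy + (2*x - z) dx ∧ dz + (-2*z) dy ∧ dz

Distribute the wedge, using dx_i ∧ dx_j = -dx_j ∧ dx_i and dx_i ∧ dx_i = 0. For each pair (i, j) with i < j, the coefficient of dx_i ∧ dx_j in alpha ∧ beta is (alpha_i * beta_j - alpha_j * beta_i). Collecting: alpha ∧ beta = (z) dx ∧ dy + (2*x - z) dx ∧ dz + (-2*z) dy ∧ dz.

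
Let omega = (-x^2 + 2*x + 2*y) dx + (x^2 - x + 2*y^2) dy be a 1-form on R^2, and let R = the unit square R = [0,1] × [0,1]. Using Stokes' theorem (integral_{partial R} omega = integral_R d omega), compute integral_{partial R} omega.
integral_(partial R) omega = -2

Stokes: integral_partial_R omega = integral_R d omega with d omega = (∂Q/∂x - ∂P/∂y) dx ∧ dy.
  ∂Q/∂x = 2*x - 1
  ∂P/∂y = 2
  integrand = ∂Q/∂x - ∂P/∂y = 2*x - 3.
Integrating over R: integral_0^1 integral_0^1 (2*x - 3) dx dy = -2.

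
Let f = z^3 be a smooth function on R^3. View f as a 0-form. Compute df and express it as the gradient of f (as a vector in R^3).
df = (0) dx + (0) dy + (3*z^2) dz; grad f = (0, 0, 3*z^2)

For a 0-form f, d f = (∂f/∂x) dx + (∂f/∂y) dy + (∂f/∂z) dz. The components of the vector representation are exactly the entries of grad f in Cartesian coordinates:
  ∂f/∂x = 0
  ∂f/∂y = 0
  ∂f/∂z = 3*z^2.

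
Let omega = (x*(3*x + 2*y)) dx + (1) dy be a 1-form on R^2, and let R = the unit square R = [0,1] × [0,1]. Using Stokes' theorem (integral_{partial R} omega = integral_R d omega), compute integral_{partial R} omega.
integral_(partial R) omega = -1

Stokes: integral_partial_R omega = integral_R d omega with d omega = (∂Q/∂x - ∂P/∂y) dx ∧ dy.
  ∂Q/∂x = 0
  ∂P/∂y = 2*x
  integrand = ∂Q/∂x - ∂P/∂y = -2*x.
Integrating over R: integral_0^1 integral_0^1 (-2*x) dx dy = -1.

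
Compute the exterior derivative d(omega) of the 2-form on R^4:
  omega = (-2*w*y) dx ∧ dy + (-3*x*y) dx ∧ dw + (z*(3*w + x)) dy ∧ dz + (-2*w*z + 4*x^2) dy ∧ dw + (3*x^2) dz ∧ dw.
d(omega) = (11*x - 2*y) dx ∧ dy ∧ dw + (z) dx ∧ dy ∧ dz + (2*w + 3*z) dy ∧ dz ∧ dw + (6*x) dx ∧ dz ∧ dw

For a 2-form omega = sum_{i<j} g_{ij} dx_i ∧ dx_j, the exterior derivative is
  d(omega) = sum_{i<j} d(g_{ij}) ∧ dx_i ∧ dx_j = sum_{i<j, k} (∂g_{ij}/∂x_k) dx_k ∧ dx_i ∧ dx_j.
Expand each term, using dx_k ∧ dx_i ∧ dx_j = sgn(permutation) dx_{(a)} ∧ dx_{(b)} ∧ dx_{(c)} with (a < b < c) sorted:
  d(-2*w*y) includes (∂/∂w)(-2*w*y) dw = (-2*y) dw, which multiplied by dx ∧ dy gives (-2*y) dx ∧ dy ∧ dw
  d(-3*x*y) includes (∂/∂y)(-3*x*y) dy = (-3*x) dy, which multiplied by dx ∧ dw gives (3*x) dx ∧ dy ∧ dw
  d(z*(3*w + x)) includes (∂/∂x)(z*(3*w + x)) dx = (z) dx, which multiplied by dy ∧ dz gives (z) dx ∧ dy ∧ dz
  d(z*(3*w + x)) includes (∂/∂w)(z*(3*w + x)) dw = (3*z) dw, which multiplied by dy ∧ dz gives (3*z) dy ∧ dz ∧ dw
  d(-2*w*z + 4*x^2) includes (∂/∂x)(-2*w*z + 4*x^2) dx = (8*x) dx, which multiplied by dy ∧ dw gives (8*x) dx ∧ dy ∧ dw
  d(-2*w*z + 4*x^2) includes (∂/∂z)(-2*w*z + 4*x^2) dz = (-2*w) dz, which multiplied by dy ∧ dw gives (2*w) dy ∧ dz ∧ dw
  d(3*x^2) includes (∂/∂x)(3*x^2) dx = (6*x) dx, which multiplied by dz ∧ dw gives (6*x) dx ∧ dz ∧ dw
Collecting like 3-forms: d(omega) = (11*x - 2*y) dx ∧ dy ∧ dw + (z) dx ∧ dy ∧ dz + (2*w + 3*z) dy ∧ dz ∧ dw + (6*x) dx ∧ dz ∧ dw.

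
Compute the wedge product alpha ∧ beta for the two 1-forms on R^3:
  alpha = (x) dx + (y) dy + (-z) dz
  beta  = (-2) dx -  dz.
alpha ∧ beta = (-x - 2*z) dx ∧ dz + (2*y) dx ∧ dy + (-y) dy ∧ dz

Distribute the wedge, using dx_i ∧ dx_j = -dx_j ∧ dx_i and dx_i ∧ dx_i = 0. For each pair (i, j) with i < j, the coefficient of dx_i ∧ dx_j in alpha ∧ beta is (alpha_i * beta_j - alpha_j * beta_i). Collecting: alpha ∧ beta = (-x - 2*z) dx ∧ dz + (2*y) dx ∧ dy + (-y) dy ∧ dz.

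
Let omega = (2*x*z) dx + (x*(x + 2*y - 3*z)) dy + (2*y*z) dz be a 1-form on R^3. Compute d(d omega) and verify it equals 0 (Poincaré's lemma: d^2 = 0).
d(d omega) = 0

Step 1: d omega = sum_{i<j} (∂f_j/∂x_i - ∂f_i/∂x_j) dx_i ∧ dx_j:
  coeff of dx ∧ dy: 2*x + 2*y - 3*z
  coeff of dx ∧ dz: -2*x
  coeff of dy ∧ dz: 3*x + 2*z
Step 2: Apply d again to each 2-form coefficient. The only possible 3-form in R^3 is dx ∧ dy ∧ dz, with coefficient
  ∂(coeff of dy∧dz)/∂x - ∂(coeff of dx∧dz)/∂y + ∂(coeff of dx∧dy)/∂z
  = ∂/∂x (3*x + 2*z) - ∂/∂y (-2*x) + ∂/∂z (2*x + 2*y - 3*z).
Each of these terms simplifies to sums of mixed partials that cancel in pairs. The result is 0 (by equality of mixed partials for smooth functions — Schwarz / Clairaut).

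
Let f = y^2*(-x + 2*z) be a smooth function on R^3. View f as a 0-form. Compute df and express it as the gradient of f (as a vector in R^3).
df = (-y^2) dx + (2*y*(-x + 2*z)) dy + (2*y^2) dz; grad f = (-y^2, 2*y*(-x + 2*z), 2*y^2)

For a 0-form f, d f = (∂f/∂x) dx + (∂f/∂y) dy + (∂f/∂z) dz. The components of the vector representation are exactly the entries of grad f in Cartesian coordinates:
  ∂f/∂x = -y^2
  ∂f/∂y = 2*y*(-x + 2*z)
  ∂f/∂z = 2*y^2.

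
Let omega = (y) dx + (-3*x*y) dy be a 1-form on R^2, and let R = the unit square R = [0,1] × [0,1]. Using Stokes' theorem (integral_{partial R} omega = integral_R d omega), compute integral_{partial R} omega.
integral_(partial R) omega = -5/2

Stokes: integral_partial_R omega = integral_R d omega with d omega = (∂Q/∂x - ∂P/∂y) dx ∧ dy.
  ∂Q/∂x = -3*y
  ∂P/∂y = 1
  integrand = ∂Q/∂x - ∂P/∂y = -3*y - 1.
Integrating over R: integral_0^1 integral_0^1 (-3*y - 1) dx dy = -5/2.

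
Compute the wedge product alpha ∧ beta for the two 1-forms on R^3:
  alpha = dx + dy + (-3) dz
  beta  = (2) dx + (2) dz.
alpha ∧ beta = (8) dx ∧ dz + (-2) dx ∧ dy + (2) dy ∧ dz

Distribute the wedge, using dx_i ∧ dx_j = -dx_j ∧ dx_i and dx_i ∧ dx_i = 0. For each pair (i, j) with i < j, the coefficient of dx_i ∧ dx_j in alpha ∧ beta is (alpha_i * beta_j - alpha_j * beta_i). Collecting: alpha ∧ beta = (8) dx ∧ dz + (-2) dx ∧ dy + (2) dy ∧ dz.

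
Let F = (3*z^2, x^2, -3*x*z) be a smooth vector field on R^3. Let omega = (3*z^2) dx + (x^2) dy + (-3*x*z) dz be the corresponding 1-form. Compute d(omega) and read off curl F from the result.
d(omega) = (0) dy ∧ dz + (9*z) dz ∧ dx + (2*x) dx ∧ dy; curl F = (0, 9*z, 2*x)

d omega = sum_{i<j} (∂f_j/∂x_i - ∂f_i/∂x_j) dx_i ∧ dx_j. Under the identification (dy ∧ dz, dz ∧ dx, dx ∧ dy) ↔ (e_x, e_y, e_z), the coefficients are exactly the components of curl F. Compute:
  ∂R/∂y - ∂Q/∂z = (0) - (0) = 0
  ∂P/∂z - ∂R/∂x = (6*z) - (-3*z) = 9*z
  ∂Q/∂x - ∂P/∂y = (2*x) - (0) = 2*x.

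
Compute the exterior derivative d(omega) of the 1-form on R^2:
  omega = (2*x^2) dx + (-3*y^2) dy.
d(omega) = 0

For a 1-form omega = sum_i f_i dx_i, the exterior derivative is
  d(omega) = sum_{i < j} (∂f_j/∂x_i - ∂f_i/∂x_j) dx_i ∧ dx_j.

Assembling: d(omega) = 0.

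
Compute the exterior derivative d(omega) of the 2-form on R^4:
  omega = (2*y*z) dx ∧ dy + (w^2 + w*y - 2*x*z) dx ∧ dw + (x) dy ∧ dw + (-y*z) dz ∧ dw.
d(omega) = (2*y) dx ∧ dy ∧ dz + (1 - w) dx ∧ dy ∧ dw + (2*x) dx ∧ dz ∧ dw + (-z) dy ∧ dz ∧ dw

For a 2-form omega = sum_{i<j} g_{ij} dx_i ∧ dx_j, the exterior derivative is
  d(omega) = sum_{i<j} d(g_{ij}) ∧ dx_i ∧ dx_j = sum_{i<j, k} (∂g_{ij}/∂x_k) dx_k ∧ dx_i ∧ dx_j.
Expand each term, using dx_k ∧ dx_i ∧ dx_j = sgn(permutation) dx_{(a)} ∧ dx_{(b)} ∧ dx_{(c)} with (a < b < c) sorted:
  d(2*y*z) includes (∂/∂z)(2*y*z) dz = (2*y) dz, which multiplied by dx ∧ dy gives (2*y) dx ∧ dy ∧ dz
  d(w^2 + w*y - 2*x*z) includes (∂/∂y)(w^2 + w*y - 2*x*z) dy = (w) dy, which multiplied by dx ∧ dw gives (-w) dx ∧ dy ∧ dw
  d(w^2 + w*y - 2*x*z) includes (∂/∂z)(w^2 + w*y - 2*x*z) dz = (-2*x) dz, which multiplied by dx ∧ dw gives (2*x) dx ∧ dz ∧ dw
  d(x) includes (∂/∂x)(x) dx = (1) dx, which multiplied by dy ∧ dw gives (1) dx ∧ dy ∧ dw
  d(-y*z) includes (∂/∂y)(-y*z) dy = (-z) dy, which multiplied by dz ∧ dw gives (-z) dy ∧ dz ∧ dw
Collecting like 3-forms: d(omega) = (2*y) dx ∧ dy ∧ dz + (1 - w) dx ∧ dy ∧ dw + (2*x) dx ∧ dz ∧ dw + (-z) dy ∧ dz ∧ dw.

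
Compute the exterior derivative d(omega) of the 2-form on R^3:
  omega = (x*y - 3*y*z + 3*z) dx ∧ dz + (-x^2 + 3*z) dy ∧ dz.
d(omega) = (-3*x + 3*z) dx ∧ dy ∧ dz

For a 2-form omega = sum_{i<j} g_{ij} dx_i ∧ dx_j, the exterior derivative is
  d(omega) = sum_{i<j} d(g_{ij}) ∧ dx_i ∧ dx_j = sum_{i<j, k} (∂g_{ij}/∂x_k) dx_k ∧ dx_i ∧ dx_j.
Expand each term, using dx_k ∧ dx_i ∧ dx_j = sgn(permutation) dx_{(a)} ∧ dx_{(b)} ∧ dx_{(c)} with (a < b < c) sorted:
  d(x*y - 3*y*z + 3*z) includes (∂/∂y)(x*y - 3*y*z + 3*z) dy = (x - 3*z) dy, which multiplied by dx ∧ dz gives (-x + 3*z) dx ∧ dy ∧ dz
  d(-x^2 + 3*z) includes (∂/∂x)(-x^2 + 3*z) dx = (-2*x) dx, which multiplied by dy ∧ dz gives (-2*x) dx ∧ dy ∧ dz
Collecting like 3-forms: d(omega) = (-3*x + 3*z) dx ∧ dy ∧ dz.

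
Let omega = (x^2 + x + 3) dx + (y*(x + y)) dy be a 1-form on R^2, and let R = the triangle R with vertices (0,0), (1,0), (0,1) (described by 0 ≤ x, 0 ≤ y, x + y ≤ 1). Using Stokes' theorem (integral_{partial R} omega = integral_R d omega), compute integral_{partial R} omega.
integral_(partial R) omega = 1/6

Stokes: integral_partial_R omega = integral_R d omega with d omega = (∂Q/∂x - ∂P/∂y) dx ∧ dy.
  ∂Q/∂x = y
  ∂P/∂y = 0
  integrand = ∂Q/∂x - ∂P/∂y = y.
Integrating over R: integral_0^1 integral_0^{1-x} (y) dy dx = 1/6.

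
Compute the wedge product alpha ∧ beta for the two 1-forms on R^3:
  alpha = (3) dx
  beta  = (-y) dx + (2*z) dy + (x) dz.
alpha ∧ beta = (6*z) dx ∧ dy + (3*x) dx ∧ dz

Distribute the wedge, using dx_i ∧ dx_j = -dx_j ∧ dx_i and dx_i ∧ dx_i = 0. For each pair (i, j) with i < j, the coefficient of dx_i ∧ dx_j in alpha ∧ beta is (alpha_i * beta_j - alpha_j * beta_i). Collecting: alpha ∧ beta = (6*z) dx ∧ dy + (3*x) dx ∧ dz.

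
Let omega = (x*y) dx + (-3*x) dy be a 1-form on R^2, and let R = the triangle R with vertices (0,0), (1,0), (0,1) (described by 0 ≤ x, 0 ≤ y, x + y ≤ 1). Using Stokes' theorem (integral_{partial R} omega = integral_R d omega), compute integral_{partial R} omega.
integral_(partial R) omega = -5/3

Stokes: integral_partial_R omega = integral_R d omega with d omega = (∂Q/∂x - ∂P/∂y) dx ∧ dy.
  ∂Q/∂x = -3
  ∂P/∂y = x
  integrand = ∂Q/∂x - ∂P/∂y = -x - 3.
Integrating over R: integral_0^1 integral_0^{1-x} (-x - 3) dy dx = -5/3.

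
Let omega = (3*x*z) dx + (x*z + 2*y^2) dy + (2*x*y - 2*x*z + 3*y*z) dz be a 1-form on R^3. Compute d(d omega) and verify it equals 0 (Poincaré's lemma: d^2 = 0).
d(d omega) = 0

Step 1: d omega = sum_{i<j} (∂f_j/∂x_i - ∂f_i/∂x_j) dx_i ∧ dx_j:
  coeff of dx ∧ dy: z
  coeff of dx ∧ dz: -3*x + 2*y - 2*z
  coeff of dy ∧ dz: x + 3*z
Step 2: Apply d again to each 2-form coefficient. The only possible 3-form in R^3 is dx ∧ dy ∧ dz, with coefficient
  ∂(coeff of dy∧dz)/∂x - ∂(coeff of dx∧dz)/∂y + ∂(coeff of dx∧dy)/∂z
  = ∂/∂x (x + 3*z) - ∂/∂y (-3*x + 2*y - 2*z) + ∂/∂z (z).
Each of these terms simplifies to sums of mixed partials that cancel in pairs. The result is 0 (by equality of mixed partials for smooth functions — Schwarz / Clairaut).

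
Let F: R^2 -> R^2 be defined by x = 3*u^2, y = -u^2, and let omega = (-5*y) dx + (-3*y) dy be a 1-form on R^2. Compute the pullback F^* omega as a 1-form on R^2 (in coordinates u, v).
F^* omega = (24*u^3) du

Using F^*(f dg) = (f ∘ F) d(g ∘ F), substitute each coordinate x_i by F_i(u, v) in f_i, and replace dx_i by d F_i = (∂F_i/∂u) du + (∂F_i/∂v) dv.
  For the x component: f_1(F) = 5*u^2; d F_1 = (6*u) du + (0) dv
  For the y component: f_2(F) = 3*u^2; d F_2 = (-2*u) du + (0) dv
Combining and collecting du, dv coefficients:
  coeff of du: 24*u^3
  coeff of dv: 0
F^* omega = (24*u^3) du.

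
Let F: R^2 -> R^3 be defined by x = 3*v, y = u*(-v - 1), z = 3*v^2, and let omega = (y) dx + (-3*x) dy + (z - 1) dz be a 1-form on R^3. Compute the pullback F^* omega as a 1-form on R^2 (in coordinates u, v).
F^* omega = (9*v*(v + 1)) du + (6*u*v - 3*u + 18*v^3 - 6*v) dv

Using F^*(f dg) = (f ∘ F) d(g ∘ F), substitute each coordinate x_i by F_i(u, v) in f_i, and replace dx_i by d F_i = (∂F_i/∂u) du + (∂F_i/∂v) dv.
  For the x component: f_1(F) = u*(-v - 1); d F_1 = (0) du + (3) dv
  For the y component: f_2(F) = -9*v; d F_2 = (-v - 1) du + (-u) dv
  For the z component: f_3(F) = 3*v^2 - 1; d F_3 = (0) du + (6*v) dv
Combining and collecting du, dv coefficients:
  coeff of du: 9*v*(v + 1)
  coeff of dv: 6*u*v - 3*u + 18*v^3 - 6*v
F^* omega = (9*v*(v + 1)) du + (6*u*v - 3*u + 18*v^3 - 6*v) dv.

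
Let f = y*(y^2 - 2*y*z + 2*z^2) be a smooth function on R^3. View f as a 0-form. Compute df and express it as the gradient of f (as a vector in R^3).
df = (0) dx + (3*y^2 - 4*y*z + 2*z^2) dy + (2*y*(-y + 2*z)) dz; grad f = (0, 3*y^2 - 4*y*z + 2*z^2, 2*y*(-y + 2*z))

For a 0-form f, d f = (∂f/∂x) dx + (∂f/∂y) dy + (∂f/∂z) dz. The components of the vector representation are exactly the entries of grad f in Cartesian coordinates:
  ∂f/∂x = 0
  ∂f/∂y = 3*y^2 - 4*y*z + 2*z^2
  ∂f/∂z = 2*y*(-y + 2*z).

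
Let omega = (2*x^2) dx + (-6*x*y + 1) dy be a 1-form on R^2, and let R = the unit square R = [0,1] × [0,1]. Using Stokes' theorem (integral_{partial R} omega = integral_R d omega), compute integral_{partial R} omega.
integral_(partial R) omega = -3

Stokes: integral_partial_R omega = integral_R d omega with d omega = (∂Q/∂x - ∂P/∂y) dx ∧ dy.
  ∂Q/∂x = -6*y
  ∂P/∂y = 0
  integrand = ∂Q/∂x - ∂P/∂y = -6*y.
Integrating over R: integral_0^1 integral_0^1 (-6*y) dx dy = -3.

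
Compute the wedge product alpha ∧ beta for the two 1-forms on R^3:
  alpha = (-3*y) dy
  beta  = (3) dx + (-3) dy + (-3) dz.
alpha ∧ beta = (9*y) dx ∧ dy + (9*y) dy ∧ dz

Distribute the wedge, using dx_i ∧ dx_j = -dx_j ∧ dx_i and dx_i ∧ dx_i = 0. For each pair (i, j) with i < j, the coefficient of dx_i ∧ dx_j in alpha ∧ beta is (alpha_i * beta_j - alpha_j * beta_i). Collecting: alpha ∧ beta = (9*y) dx ∧ dy + (9*y) dy ∧ dz.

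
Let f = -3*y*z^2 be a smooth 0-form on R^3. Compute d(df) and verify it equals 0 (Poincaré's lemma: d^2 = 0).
d(df) = 0

Step 1: df = sum_i (∂f/∂x_i) dx_i = (0) dx + (-3*z^2) dy + (-6*y*z) dz.
Step 2: Apply d again. Using the 1-form formula, the coefficient of dx ∧ dy in d(df) is ∂^2 f/∂x ∂y - ∂^2 f/∂y ∂x = (0) - (0) = 0 (equality of mixed partials for smooth f).
Similarly for dx ∧ dz and dy ∧ dz — all coefficients vanish. So d(df) = 0.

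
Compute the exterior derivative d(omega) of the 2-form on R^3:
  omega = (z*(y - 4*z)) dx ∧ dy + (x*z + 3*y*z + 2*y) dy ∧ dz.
d(omega) = (y - 7*z) dx ∧ dy ∧ dz

For a 2-form omega = sum_{i<j} g_{ij} dx_i ∧ dx_j, the exterior derivative is
  d(omega) = sum_{i<j} d(g_{ij}) ∧ dx_i ∧ dx_j = sum_{i<j, k} (∂g_{ij}/∂x_k) dx_k ∧ dx_i ∧ dx_j.
Expand each term, using dx_k ∧ dx_i ∧ dx_j = sgn(permutation) dx_{(a)} ∧ dx_{(b)} ∧ dx_{(c)} with (a < b < c) sorted:
  d(z*(y - 4*z)) includes (∂/∂z)(z*(y - 4*z)) dz = (y - 8*z) dz, which multiplied by dx ∧ dy gives (y - 8*z) dx ∧ dy ∧ dz
  d(x*z + 3*y*z + 2*y) includes (∂/∂x)(x*z + 3*y*z + 2*y) dx = (z) dx, which multiplied by dy ∧ dz gives (z) dx ∧ dy ∧ dz
Collecting like 3-forms: d(omega) = (y - 7*z) dx ∧ dy ∧ dz.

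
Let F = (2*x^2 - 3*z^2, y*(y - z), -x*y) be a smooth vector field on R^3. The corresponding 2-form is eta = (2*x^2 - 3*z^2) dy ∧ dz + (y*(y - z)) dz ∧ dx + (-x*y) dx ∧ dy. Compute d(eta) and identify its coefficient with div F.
d(eta) = (4*x + 2*y - z) dx ∧ dy ∧ dz; div F = 4*x + 2*y - z

For a 2-form in R^3 of the form above, applying d gives a 3-form with coefficient ∂P/∂x + ∂Q/∂y + ∂R/∂z:
  ∂P/∂x = 4*x
  ∂Q/∂y = 2*y - z
  ∂R/∂z = 0
Sum = 4*x + 2*y - z, which is exactly div F.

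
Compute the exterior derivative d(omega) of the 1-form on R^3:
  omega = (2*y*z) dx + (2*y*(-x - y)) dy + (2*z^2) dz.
d(omega) = (-2*y - 2*z) dx ∧ dy + (-2*y) dx ∧ dz

For a 1-form omega = sum_i f_i dx_i, the exterior derivative is
  d(omega) = sum_{i < j} (∂f_j/∂x_i - ∂f_i/∂x_j) dx_i ∧ dx_j.
  coefficient of dx ∧ dy: ∂f_2/∂x - ∂f_1/∂y = ∂(2*y*(-x - y))/∂x - ∂(2*y*z)/∂y = -2*y - 2*z
  coefficient of dx ∧ dz: ∂f_3/∂x - ∂f_1/∂z = ∂(2*z^2)/∂x - ∂(2*y*z)/∂z = -2*y
Assembling: d(omega) = (-2*y - 2*z) dx ∧ dy + (-2*y) dx ∧ dz.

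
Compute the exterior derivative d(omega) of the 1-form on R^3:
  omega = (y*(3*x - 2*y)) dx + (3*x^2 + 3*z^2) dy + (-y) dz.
d(omega) = (3*x + 4*y) dx ∧ dy + (-6*z - 1) dy ∧ dz

For a 1-form omega = sum_i f_i dx_i, the exterior derivative is
  d(omega) = sum_{i < j} (∂f_j/∂x_i - ∂f_i/∂x_j) dx_i ∧ dx_j.
  coefficient of dx ∧ dy: ∂f_2/∂x - ∂f_1/∂y = ∂(3*x^2 + 3*z^2)/∂x - ∂(y*(3*x - 2*y))/∂y = 3*x + 4*y
  coefficient of dy ∧ dz: ∂f_3/∂y - ∂f_2/∂z = ∂(-y)/∂y - ∂(3*x^2 + 3*z^2)/∂z = -6*z - 1
Assembling: d(omega) = (3*x + 4*y) dx ∧ dy + (-6*z - 1) dy ∧ dz.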